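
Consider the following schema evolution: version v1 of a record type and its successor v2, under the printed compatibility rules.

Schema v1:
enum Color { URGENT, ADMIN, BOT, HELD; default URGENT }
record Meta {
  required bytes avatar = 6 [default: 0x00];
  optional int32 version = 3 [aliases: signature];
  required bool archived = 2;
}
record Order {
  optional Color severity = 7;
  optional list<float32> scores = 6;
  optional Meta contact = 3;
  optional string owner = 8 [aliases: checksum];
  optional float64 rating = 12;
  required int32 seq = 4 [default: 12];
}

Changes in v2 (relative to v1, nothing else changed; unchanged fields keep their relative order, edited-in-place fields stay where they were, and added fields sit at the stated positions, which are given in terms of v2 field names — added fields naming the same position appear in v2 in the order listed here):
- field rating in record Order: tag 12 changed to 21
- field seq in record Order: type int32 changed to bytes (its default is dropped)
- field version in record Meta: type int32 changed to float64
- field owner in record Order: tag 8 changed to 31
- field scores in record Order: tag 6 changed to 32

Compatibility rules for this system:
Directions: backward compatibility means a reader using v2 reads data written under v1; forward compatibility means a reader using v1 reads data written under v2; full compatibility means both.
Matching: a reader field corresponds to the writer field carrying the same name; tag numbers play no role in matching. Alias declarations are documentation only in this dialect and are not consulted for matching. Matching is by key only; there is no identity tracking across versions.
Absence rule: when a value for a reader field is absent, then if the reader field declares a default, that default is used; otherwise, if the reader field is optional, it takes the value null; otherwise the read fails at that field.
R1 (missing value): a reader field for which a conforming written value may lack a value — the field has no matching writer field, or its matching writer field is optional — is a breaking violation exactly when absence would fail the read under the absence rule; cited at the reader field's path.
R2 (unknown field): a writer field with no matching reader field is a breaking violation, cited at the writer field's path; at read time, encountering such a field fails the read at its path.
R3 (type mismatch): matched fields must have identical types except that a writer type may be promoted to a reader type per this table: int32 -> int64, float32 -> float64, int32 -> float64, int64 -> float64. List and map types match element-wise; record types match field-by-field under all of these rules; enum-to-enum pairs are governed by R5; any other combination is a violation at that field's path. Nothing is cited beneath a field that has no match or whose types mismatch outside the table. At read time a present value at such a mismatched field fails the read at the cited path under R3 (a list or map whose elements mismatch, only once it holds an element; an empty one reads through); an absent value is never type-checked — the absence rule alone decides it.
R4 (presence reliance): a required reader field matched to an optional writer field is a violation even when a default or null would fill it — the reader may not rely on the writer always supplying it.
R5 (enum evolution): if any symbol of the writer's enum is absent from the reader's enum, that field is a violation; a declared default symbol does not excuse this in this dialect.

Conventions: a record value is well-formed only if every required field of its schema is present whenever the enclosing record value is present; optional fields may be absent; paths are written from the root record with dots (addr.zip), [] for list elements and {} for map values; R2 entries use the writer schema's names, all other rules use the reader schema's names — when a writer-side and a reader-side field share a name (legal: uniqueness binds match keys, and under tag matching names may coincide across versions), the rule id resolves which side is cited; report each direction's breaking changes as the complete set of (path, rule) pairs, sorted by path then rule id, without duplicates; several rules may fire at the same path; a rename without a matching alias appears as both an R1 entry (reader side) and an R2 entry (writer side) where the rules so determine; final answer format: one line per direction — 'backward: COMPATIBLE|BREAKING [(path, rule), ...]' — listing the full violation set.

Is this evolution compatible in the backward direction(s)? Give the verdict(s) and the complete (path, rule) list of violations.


backward: BREAKING [(seq, R3)]

the writer's type comes first in each Order pair
checking backward for Order: reader v2 against writer v1:
  severity: Color -> Color, writer optional; from severity
  scores: list<float32> -> list<float32>, writer optional; from scores
  contact: Meta -> Meta, writer optional; from contact
  owner: string -> string, writer optional; from owner
  rating: float64 -> float64, writer optional; from rating
  seq: int32 -> bytes, writer required; from seq
  contact.avatar: bytes -> bytes, writer required; from contact.avatar
  contact.version: int32 -> float64, writer optional; from contact.version
  contact.archived: bool -> bool, writer required; from contact.archived
  rule R3 violated at seq
  => backward verdict for Order: BREAKING, 1 violation(s)
checking off the Order differences that do not matter here:
  field rating in record Order: tag 12 changed to 21 -> triggers nothing under Order's printed rules — same verdict
  field version in record Meta: type int32 changed to float64 -> affects forward compatibility only, which is not asked
  field owner in record Order: tag 8 changed to 31 -> triggers nothing under Order's printed rules — same verdict
  field scores in record Order: tag 6 changed to 32 -> triggers nothing under Order's printed rules — same verdict


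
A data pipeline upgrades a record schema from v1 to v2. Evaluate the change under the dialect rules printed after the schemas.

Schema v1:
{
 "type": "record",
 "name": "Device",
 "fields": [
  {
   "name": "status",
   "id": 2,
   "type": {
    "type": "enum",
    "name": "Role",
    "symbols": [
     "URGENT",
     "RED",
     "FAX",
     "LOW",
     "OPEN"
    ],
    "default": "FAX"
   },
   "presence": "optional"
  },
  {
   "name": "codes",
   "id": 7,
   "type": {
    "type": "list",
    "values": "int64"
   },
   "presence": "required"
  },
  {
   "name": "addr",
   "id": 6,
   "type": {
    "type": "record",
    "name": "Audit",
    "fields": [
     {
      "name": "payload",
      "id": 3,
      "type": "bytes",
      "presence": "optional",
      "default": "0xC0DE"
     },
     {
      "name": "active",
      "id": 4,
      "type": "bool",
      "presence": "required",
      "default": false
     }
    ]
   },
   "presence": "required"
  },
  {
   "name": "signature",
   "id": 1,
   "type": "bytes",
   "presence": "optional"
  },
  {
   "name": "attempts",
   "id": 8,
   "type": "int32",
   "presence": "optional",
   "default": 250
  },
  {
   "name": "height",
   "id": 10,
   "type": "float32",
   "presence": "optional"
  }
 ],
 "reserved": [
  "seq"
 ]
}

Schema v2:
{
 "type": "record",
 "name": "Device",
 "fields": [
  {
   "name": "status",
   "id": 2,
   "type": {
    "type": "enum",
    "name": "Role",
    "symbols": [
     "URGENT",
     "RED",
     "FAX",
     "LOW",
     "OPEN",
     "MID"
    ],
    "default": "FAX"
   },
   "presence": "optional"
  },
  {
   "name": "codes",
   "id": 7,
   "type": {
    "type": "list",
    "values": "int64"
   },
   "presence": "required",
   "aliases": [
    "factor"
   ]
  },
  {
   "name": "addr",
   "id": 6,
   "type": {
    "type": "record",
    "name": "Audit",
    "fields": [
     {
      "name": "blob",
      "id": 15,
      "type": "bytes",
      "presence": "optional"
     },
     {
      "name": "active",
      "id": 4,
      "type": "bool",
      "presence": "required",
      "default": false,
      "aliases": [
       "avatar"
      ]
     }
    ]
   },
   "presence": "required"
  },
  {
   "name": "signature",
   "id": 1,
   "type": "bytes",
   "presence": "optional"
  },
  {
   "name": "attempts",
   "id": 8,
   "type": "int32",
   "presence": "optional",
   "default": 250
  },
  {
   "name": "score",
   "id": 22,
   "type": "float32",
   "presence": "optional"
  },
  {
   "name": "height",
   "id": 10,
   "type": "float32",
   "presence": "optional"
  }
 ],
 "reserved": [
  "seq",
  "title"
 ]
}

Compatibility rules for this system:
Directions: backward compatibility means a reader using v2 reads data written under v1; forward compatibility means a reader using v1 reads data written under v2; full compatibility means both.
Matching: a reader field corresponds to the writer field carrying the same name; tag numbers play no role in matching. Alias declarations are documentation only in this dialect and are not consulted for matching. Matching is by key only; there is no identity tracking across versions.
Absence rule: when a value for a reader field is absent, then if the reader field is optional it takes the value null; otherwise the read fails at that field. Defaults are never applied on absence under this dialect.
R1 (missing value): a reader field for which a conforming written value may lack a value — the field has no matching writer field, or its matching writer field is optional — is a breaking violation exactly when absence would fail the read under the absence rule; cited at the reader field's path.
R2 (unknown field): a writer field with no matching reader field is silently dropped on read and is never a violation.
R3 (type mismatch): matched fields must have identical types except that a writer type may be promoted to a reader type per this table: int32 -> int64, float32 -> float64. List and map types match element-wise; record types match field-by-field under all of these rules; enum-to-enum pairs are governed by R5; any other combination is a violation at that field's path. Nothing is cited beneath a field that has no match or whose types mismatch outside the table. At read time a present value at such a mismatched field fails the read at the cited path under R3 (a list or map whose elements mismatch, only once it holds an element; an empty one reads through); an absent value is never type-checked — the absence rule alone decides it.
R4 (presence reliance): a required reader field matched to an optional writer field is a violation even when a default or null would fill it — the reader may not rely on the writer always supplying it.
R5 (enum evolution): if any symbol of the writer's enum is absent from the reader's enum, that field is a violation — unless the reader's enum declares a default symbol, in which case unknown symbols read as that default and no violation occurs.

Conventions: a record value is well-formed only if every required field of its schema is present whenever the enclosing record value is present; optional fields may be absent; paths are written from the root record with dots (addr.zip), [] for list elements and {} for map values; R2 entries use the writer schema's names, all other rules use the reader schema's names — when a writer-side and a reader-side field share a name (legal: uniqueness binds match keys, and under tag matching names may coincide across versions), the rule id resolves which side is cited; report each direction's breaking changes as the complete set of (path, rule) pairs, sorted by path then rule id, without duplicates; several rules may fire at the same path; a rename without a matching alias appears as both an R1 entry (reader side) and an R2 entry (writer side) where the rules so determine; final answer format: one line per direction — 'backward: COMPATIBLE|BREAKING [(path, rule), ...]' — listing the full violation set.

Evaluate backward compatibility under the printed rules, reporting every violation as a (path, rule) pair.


each type pair in Device: writer, then reader
backward for Device (reader v2, writer v1):
  writer optional, Role -> Role: reader status maps from writer status
  writer required, list<int64> -> list<int64>: reader codes maps from writer codes
  writer required, Audit -> Audit: reader addr maps from writer addr
  writer optional, bytes -> bytes: reader signature maps from writer signature
  writer optional, int32 -> int32: reader attempts maps from writer attempts
  no writer field matches reader score
  writer optional, float32 -> float32: reader height maps from writer height
  no writer field matches reader addr.blob
  writer required, bool -> bool: reader addr.active maps from writer addr.active
  leftover writer field: addr.payload
  => backward verdict for Device: COMPATIBLE, no violations
checking off the Device differences that do not matter here:
  enum Role (field status in record Device): symbol MID added -> no rule fires on it in Device's dialect; the asked verdict holds
  added field blob to record Audit: optional bytes, tag 15 (in v2 it sits immediately before active) -> no rule fires on it in Device's dialect; the asked verdict holds
  added field score to record Device: optional float32, tag 22 (in v2 it sits immediately before height) -> no rule fires on it in Device's dialect; the asked verdict holds
  removed field payload from record Audit -> no rule fires on it in Device's dialect; the asked verdict holds

backward: COMPATIBLE []


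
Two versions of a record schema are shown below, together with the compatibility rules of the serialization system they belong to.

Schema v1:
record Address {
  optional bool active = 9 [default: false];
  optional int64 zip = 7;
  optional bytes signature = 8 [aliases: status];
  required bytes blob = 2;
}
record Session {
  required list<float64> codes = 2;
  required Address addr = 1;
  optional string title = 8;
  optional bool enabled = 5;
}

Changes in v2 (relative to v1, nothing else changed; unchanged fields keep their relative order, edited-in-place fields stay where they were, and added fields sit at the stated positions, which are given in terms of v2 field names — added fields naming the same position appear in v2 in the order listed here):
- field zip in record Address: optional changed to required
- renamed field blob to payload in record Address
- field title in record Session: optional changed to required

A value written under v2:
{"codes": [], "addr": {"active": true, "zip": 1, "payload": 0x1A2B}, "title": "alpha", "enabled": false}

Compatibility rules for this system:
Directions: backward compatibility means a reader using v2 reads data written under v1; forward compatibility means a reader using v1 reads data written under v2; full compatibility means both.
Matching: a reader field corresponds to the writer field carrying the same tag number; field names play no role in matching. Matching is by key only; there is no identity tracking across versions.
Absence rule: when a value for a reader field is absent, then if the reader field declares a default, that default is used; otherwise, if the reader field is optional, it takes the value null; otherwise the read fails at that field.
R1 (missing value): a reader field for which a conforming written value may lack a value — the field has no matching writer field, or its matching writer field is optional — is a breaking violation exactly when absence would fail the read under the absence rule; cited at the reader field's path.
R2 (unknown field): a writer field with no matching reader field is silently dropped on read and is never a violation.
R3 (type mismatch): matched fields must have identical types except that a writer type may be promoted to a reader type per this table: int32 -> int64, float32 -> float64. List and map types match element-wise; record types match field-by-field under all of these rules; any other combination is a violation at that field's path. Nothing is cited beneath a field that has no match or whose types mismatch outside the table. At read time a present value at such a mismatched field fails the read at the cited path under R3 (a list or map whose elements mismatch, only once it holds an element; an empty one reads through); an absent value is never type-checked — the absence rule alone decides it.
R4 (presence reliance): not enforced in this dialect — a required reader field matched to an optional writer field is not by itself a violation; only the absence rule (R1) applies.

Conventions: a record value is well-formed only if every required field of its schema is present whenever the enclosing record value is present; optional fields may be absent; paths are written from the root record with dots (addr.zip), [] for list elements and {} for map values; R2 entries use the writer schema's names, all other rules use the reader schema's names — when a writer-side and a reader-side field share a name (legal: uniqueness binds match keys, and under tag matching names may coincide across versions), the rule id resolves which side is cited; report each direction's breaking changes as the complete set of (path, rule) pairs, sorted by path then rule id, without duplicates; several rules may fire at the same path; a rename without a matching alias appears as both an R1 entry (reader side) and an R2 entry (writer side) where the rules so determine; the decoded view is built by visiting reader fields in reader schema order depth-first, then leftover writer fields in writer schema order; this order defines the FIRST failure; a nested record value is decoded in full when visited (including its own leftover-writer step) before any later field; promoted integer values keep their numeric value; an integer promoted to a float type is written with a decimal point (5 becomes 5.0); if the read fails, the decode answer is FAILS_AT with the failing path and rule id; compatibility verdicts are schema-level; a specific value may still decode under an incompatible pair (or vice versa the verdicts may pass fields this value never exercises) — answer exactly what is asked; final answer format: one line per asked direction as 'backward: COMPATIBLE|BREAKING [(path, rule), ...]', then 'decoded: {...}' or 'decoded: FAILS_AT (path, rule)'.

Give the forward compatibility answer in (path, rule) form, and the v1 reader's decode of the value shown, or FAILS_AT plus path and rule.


arrows below run writer -> reader for Session
forward on Session — v1 reading data written by v2:
  writer required, list<float64> -> list<float64>: reader codes maps from writer codes
  writer required, Address -> Address: reader addr maps from writer addr
  writer required, string -> string: reader title maps from writer title
  writer optional, bool -> bool: reader enabled maps from writer enabled
  writer optional, bool -> bool: reader addr.active maps from writer addr.active
  writer required, int64 -> int64: reader addr.zip maps from writer addr.zip
  writer optional, bytes -> bytes: reader addr.signature maps from writer addr.signature
  writer required, bytes -> bytes: reader addr.blob maps from writer addr.payload
  nothing fires on Session: forward is COMPATIBLE
decode walk for Session under reader schema v1:
  codes := []
  addr.active := true
  addr.zip := 1
  addr.signature := null (missing; optional => null)
  addr.blob := 0x1A2B (from writer payload)
  title := "alpha"
  enabled := false
  => decoded: {"codes": [], "addr": {"active": true, "zip": 1, "signature": null, "blob": 0x1A2B}, "title": "alpha", "enabled": false}
the other Session changes do not affect what is asked:
  field zip in record Address: optional changed to required -> matters only for Session's backward compatibility — outside the asked direction
  renamed field blob to payload in record Address -> no rule fires on it in Session's dialect; the asked verdict holds
  field title in record Session: optional changed to required -> matters only for Session's backward compatibility — outside the asked direction

forward: COMPATIBLE []; decoded: {"codes": [], "addr": {"active": true, "zip": 1, "signature": null, "blob": 0x1A2B}, "title": "alpha", "enabled": false}


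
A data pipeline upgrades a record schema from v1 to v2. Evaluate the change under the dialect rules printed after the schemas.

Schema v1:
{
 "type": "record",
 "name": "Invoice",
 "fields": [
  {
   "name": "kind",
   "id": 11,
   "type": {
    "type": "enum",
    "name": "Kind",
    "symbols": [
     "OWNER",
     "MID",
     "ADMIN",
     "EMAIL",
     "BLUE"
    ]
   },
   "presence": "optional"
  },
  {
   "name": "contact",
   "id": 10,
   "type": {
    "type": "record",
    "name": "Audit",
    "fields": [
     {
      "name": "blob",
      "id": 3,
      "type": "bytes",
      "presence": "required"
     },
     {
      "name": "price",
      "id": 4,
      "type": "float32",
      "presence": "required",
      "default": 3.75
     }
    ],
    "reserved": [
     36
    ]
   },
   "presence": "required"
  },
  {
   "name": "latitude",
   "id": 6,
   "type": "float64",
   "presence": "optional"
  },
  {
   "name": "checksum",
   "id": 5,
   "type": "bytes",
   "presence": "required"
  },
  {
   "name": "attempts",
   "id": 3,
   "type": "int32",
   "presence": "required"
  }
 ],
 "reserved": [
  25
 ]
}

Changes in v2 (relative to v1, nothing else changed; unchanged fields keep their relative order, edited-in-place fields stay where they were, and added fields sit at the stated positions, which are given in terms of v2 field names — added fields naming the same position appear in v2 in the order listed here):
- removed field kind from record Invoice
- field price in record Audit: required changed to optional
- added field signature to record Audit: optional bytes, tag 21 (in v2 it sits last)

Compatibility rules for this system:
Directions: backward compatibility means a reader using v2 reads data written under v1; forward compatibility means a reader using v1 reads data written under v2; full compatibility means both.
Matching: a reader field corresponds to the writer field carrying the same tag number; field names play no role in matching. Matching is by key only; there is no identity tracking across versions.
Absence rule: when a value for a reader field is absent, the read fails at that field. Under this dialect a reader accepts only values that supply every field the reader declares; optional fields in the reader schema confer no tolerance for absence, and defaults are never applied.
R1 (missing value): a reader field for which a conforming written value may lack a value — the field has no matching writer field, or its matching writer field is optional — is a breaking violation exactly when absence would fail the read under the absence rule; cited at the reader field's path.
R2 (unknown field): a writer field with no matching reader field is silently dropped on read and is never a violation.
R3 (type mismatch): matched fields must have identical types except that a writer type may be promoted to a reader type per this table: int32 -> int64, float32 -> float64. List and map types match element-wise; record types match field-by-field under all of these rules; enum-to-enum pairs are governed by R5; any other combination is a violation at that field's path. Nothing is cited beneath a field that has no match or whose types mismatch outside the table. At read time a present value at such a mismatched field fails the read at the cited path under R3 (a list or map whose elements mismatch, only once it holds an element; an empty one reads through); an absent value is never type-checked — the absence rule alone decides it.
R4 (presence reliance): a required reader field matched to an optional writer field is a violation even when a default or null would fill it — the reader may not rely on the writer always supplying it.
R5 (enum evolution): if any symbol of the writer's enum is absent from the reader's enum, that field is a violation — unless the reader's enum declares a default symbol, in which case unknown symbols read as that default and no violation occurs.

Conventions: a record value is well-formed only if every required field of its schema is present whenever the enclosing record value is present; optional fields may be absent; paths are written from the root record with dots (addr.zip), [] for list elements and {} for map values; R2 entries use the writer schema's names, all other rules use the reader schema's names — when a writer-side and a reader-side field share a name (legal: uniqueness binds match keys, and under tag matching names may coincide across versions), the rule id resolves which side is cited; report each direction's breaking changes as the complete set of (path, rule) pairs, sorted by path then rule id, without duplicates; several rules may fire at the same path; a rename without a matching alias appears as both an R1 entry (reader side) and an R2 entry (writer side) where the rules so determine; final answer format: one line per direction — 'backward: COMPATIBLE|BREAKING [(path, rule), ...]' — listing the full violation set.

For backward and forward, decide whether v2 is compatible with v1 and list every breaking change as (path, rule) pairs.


in Invoice below, arrows point writer -> reader
backward pass over Invoice, reader schema v2, writer schema v1:
  Audit -> Audit, writer required: contact aligns to contact
  float64 -> float64, writer optional: latitude aligns to latitude
  bytes -> bytes, writer required: checksum aligns to checksum
  int32 -> int32, writer required: attempts aligns to attempts
  writer kind: unknown to reader
  bytes -> bytes, writer required: contact.blob aligns to contact.blob
  float32 -> float32, writer required: contact.price aligns to contact.price
  contact.signature has no writer counterpart
  rule R1 violated at contact.signature
  rule R1 violated at latitude
  backward on Invoice therefore BREAKING (2)
forward pass over Invoice, reader schema v1, writer schema v2:
  kind has no writer counterpart
  Audit -> Audit, writer required: contact aligns to contact
  float64 -> float64, writer optional: latitude aligns to latitude
  bytes -> bytes, writer required: checksum aligns to checksum
  int32 -> int32, writer required: attempts aligns to attempts
  bytes -> bytes, writer required: contact.blob aligns to contact.blob
  float32 -> float32, writer optional: contact.price aligns to contact.price
  writer contact.signature: unknown to reader
  rule R1 violated at contact.price
  rule R4 violated at contact.price
  rule R1 violated at kind
  rule R1 violated at latitude
  forward on Invoice therefore BREAKING (4)

backward: BREAKING [(contact.signature, R1), (latitude, R1)]; forward: BREAKING [(contact.price, R1), (contact.price, R4), (kind, R1), (latitude, R1)]


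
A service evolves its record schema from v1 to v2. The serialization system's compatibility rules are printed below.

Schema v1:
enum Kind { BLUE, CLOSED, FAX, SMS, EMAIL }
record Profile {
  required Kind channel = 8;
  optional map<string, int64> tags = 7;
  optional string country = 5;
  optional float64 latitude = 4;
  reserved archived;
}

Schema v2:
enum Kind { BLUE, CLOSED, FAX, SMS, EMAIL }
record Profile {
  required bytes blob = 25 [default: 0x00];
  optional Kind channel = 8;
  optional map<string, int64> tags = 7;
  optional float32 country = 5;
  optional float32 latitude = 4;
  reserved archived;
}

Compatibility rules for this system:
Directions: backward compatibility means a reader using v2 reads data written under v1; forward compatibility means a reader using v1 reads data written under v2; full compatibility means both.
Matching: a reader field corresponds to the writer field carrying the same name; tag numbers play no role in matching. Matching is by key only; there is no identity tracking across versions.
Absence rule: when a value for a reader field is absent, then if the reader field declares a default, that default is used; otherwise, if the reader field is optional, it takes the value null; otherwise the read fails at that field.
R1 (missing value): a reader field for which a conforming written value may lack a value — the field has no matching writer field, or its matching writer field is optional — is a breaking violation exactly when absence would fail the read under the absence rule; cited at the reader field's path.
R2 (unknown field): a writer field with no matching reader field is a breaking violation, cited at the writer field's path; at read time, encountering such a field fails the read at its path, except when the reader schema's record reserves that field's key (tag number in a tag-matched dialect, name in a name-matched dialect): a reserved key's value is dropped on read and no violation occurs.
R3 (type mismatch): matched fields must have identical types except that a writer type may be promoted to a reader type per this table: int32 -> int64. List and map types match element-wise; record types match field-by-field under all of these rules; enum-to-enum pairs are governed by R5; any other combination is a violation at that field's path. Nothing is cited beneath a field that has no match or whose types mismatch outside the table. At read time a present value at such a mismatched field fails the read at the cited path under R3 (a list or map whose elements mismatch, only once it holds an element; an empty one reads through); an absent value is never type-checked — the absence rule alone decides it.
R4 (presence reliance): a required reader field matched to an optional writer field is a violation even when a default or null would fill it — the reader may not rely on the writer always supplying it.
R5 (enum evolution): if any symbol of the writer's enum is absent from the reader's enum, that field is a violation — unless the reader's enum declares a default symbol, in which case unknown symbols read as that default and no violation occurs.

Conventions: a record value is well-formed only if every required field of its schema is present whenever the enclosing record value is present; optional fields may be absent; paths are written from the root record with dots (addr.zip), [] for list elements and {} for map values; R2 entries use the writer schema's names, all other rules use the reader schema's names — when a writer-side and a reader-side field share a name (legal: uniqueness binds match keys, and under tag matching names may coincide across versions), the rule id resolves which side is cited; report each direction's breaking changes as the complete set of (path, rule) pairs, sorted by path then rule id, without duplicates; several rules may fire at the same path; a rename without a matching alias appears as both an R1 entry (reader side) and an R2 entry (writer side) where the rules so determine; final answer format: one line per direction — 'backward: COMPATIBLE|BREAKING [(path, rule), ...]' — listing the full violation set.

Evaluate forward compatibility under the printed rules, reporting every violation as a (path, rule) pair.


each type pair in Profile: writer, then reader
checking forward for Profile: reader v1 against writer v2:
  channel <- channel (Kind -> Kind, writer optional)
  tags <- tags (map<string, int64> -> map<string, int64>, writer optional)
  country <- country (float32 -> string, writer optional)
  latitude <- latitude (float32 -> float64, writer optional)
  leftover writer field: blob
  violation R2 at blob
  violation R1 at channel
  violation R4 at channel
  violation R3 at country
  violation R3 at latitude
  => 5 violation(s): forward is BREAKING for Profile

forward: BREAKING [(blob, R2), (channel, R1), (channel, R4), (country, R3), (latitude, R3)]


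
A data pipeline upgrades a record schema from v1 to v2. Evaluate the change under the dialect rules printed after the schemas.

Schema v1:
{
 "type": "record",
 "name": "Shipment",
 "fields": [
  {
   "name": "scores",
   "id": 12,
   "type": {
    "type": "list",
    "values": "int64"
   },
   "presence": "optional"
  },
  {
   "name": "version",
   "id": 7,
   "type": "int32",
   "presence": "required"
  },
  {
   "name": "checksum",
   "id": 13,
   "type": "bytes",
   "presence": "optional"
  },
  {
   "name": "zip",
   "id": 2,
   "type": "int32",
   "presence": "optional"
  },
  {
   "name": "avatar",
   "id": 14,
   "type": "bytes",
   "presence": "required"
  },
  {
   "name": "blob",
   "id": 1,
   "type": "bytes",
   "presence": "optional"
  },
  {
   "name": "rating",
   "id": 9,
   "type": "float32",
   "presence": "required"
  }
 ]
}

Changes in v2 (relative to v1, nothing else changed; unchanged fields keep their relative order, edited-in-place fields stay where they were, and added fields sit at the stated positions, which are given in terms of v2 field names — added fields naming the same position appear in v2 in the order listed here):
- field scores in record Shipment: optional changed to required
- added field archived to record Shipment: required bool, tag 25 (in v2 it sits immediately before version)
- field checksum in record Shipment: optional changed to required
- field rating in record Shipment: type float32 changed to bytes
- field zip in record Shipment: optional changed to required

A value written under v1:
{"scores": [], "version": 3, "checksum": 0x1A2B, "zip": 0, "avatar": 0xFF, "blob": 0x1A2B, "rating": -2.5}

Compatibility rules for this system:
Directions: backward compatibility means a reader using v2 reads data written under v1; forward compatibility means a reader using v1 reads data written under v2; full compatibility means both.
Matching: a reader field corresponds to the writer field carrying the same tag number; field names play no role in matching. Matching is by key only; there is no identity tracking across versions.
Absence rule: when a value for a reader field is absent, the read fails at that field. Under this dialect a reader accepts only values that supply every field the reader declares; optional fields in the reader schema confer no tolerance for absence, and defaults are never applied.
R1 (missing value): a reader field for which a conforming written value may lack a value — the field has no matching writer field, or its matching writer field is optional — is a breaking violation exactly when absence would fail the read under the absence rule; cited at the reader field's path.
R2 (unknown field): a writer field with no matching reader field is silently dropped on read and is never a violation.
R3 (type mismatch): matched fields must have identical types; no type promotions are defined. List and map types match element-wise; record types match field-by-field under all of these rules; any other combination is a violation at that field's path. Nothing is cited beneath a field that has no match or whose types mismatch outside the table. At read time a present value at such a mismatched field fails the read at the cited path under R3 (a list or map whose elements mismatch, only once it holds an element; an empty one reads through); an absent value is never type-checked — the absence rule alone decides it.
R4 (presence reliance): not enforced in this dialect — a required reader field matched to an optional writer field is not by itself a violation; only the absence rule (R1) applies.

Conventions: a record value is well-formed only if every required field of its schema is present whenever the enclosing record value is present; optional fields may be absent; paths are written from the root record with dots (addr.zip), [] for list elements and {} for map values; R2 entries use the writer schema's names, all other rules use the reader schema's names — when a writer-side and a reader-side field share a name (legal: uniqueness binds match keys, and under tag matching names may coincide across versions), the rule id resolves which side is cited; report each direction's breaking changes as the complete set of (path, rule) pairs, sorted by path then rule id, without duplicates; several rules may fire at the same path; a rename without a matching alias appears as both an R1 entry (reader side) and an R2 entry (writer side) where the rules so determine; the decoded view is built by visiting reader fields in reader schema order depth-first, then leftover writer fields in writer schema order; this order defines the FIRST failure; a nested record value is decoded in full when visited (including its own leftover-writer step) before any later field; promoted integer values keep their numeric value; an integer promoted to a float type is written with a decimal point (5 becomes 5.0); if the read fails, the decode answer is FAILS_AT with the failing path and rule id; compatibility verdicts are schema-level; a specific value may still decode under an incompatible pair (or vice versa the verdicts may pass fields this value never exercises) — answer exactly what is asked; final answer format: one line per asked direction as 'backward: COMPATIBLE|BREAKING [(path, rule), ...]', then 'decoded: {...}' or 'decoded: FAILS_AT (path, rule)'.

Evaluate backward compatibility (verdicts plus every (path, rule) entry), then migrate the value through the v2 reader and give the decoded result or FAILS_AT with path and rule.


backward: BREAKING [(archived, R1), (blob, R1), (checksum, R1), (rating, R3), (scores, R1), (zip, R1)]; decoded: FAILS_AT (archived, R1)

in Shipment below, arrows point writer -> reader
checking backward for Shipment: reader v2 against writer v1:
  list<int64> -> list<int64>, writer optional: scores aligns to scores
  archived: no writer match
  int32 -> int32, writer required: version aligns to version
  bytes -> bytes, writer optional: checksum aligns to checksum
  int32 -> int32, writer optional: zip aligns to zip
  bytes -> bytes, writer required: avatar aligns to avatar
  bytes -> bytes, writer optional: blob aligns to blob
  float32 -> bytes, writer required: rating aligns to rating
  violation R1 at archived
  violation R1 at blob
  violation R1 at checksum
  violation R3 at rating
  violation R1 at scores
  violation R1 at zip
  backward on Shipment therefore BREAKING (6)
decoding the Shipment value with the v2 reader:
  scores := []
  read fails at archived under R1 (no fill)
  => FAILS_AT (archived, R1)
diffs on Shipment not affecting the asked answer:
  field scores in record Shipment: optional changed to required -> affects forward compatibility only, which is not asked
  field checksum in record Shipment: optional changed to required -> affects forward compatibility only, which is not asked
  field zip in record Shipment: optional changed to required -> affects forward compatibility only, which is not asked


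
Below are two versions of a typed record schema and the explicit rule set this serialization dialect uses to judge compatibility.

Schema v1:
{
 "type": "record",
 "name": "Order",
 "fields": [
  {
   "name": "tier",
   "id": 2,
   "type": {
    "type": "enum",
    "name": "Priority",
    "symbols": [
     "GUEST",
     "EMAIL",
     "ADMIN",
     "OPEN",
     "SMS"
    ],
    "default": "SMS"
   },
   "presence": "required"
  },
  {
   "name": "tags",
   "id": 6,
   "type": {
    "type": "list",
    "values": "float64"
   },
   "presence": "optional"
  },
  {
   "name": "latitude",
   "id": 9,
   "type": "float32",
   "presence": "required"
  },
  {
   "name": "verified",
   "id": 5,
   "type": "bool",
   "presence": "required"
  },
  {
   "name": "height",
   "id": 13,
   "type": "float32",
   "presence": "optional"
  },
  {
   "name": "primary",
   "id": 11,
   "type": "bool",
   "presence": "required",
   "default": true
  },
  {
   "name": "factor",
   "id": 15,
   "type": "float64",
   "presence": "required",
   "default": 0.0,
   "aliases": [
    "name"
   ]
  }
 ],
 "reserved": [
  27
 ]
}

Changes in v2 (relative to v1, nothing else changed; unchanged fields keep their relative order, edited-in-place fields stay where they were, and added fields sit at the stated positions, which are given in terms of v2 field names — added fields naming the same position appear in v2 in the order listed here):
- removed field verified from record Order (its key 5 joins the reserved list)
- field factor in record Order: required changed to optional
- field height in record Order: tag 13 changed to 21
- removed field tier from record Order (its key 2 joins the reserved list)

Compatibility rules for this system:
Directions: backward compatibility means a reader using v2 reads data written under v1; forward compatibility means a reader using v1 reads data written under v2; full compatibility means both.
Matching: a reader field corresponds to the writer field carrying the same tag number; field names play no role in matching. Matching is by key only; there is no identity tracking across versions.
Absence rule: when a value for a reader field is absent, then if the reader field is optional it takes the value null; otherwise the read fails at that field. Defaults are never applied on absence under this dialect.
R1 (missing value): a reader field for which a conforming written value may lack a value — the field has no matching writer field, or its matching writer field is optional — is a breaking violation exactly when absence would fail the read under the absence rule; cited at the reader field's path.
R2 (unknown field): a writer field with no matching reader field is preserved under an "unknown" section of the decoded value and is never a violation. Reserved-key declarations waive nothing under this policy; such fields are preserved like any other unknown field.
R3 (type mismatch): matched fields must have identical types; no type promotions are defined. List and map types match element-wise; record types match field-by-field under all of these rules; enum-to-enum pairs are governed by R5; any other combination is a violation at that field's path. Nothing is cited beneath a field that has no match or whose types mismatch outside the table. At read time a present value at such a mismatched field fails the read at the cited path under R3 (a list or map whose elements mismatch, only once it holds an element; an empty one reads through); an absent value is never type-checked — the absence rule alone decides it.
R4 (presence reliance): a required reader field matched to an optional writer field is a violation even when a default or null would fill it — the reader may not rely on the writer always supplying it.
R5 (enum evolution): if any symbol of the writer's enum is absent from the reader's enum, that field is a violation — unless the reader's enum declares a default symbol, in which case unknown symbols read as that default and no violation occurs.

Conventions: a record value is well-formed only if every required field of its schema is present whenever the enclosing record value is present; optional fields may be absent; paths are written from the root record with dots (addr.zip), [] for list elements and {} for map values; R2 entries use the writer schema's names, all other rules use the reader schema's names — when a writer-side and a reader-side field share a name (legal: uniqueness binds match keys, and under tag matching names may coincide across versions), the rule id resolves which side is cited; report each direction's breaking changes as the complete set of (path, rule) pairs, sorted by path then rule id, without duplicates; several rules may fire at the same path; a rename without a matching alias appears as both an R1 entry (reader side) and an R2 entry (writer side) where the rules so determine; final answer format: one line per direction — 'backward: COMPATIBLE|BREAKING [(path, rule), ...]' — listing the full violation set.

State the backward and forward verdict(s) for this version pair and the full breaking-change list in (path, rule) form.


in Order below, arrows point writer -> reader
backward pass over Order, reader schema v2, writer schema v1:
  list<float64> -> list<float64>, writer optional: tags aligns to tags
  float32 -> float32, writer required: latitude aligns to latitude
  height: no writer-side match
  bool -> bool, writer required: primary aligns to primary
  float64 -> float64, writer required: factor aligns to factor
  tier (writer side), unknown to reader
  verified (writer side), unknown to reader
  height (writer side), unknown to reader
  => backward verdict for Order: COMPATIBLE, no violations
forward pass over Order, reader schema v1, writer schema v2:
  tier: no writer-side match
  list<float64> -> list<float64>, writer optional: tags aligns to tags
  float32 -> float32, writer required: latitude aligns to latitude
  verified: no writer-side match
  height: no writer-side match
  bool -> bool, writer required: primary aligns to primary
  float64 -> float64, writer optional: factor aligns to factor
  height (writer side), unknown to reader
  breaking: (factor, R1)
  breaking: (factor, R4)
  breaking: (tier, R1)
  breaking: (verified, R1)
  forward on Order therefore BREAKING (4)

backward: COMPATIBLE []; forward: BREAKING [(factor, R1), (factor, R4), (tier, R1), (verified, R1)]
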